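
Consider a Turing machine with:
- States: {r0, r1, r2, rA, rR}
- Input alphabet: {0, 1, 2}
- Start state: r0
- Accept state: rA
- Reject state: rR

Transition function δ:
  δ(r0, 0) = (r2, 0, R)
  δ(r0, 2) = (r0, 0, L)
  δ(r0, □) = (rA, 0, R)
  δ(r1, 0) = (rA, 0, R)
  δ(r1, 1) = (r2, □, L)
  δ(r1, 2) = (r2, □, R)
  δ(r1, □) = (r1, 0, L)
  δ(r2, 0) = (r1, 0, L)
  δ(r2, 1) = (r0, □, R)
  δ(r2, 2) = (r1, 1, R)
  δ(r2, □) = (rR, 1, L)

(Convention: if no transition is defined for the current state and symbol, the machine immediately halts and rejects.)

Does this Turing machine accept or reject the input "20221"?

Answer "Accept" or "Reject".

Execution trace:
Initial: [r0]20221
Step 1: δ(r0, 2) = (r0, 0, L) → [r0]□00221
Step 2: δ(r0, □) = (rA, 0, R) → 0[rA]00221

The machine reaches the accept state rA and halts.

Answer: Accept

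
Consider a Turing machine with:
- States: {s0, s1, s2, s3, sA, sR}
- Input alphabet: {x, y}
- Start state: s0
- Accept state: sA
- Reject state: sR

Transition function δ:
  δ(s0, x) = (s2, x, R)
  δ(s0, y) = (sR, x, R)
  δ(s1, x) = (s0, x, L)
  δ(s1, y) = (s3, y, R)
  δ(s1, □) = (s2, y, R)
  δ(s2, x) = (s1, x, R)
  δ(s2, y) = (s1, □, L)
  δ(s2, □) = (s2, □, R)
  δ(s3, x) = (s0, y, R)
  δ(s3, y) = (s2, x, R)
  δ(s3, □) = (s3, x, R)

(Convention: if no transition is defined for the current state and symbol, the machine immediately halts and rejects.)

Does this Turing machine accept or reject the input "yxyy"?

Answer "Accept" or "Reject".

Execution trace:
Initial: [s0]yxyy
Step 1: δ(s0, y) = (sR, x, R) → x[sR]xyy

The machine reaches the reject state sR and halts.

Answer: Reject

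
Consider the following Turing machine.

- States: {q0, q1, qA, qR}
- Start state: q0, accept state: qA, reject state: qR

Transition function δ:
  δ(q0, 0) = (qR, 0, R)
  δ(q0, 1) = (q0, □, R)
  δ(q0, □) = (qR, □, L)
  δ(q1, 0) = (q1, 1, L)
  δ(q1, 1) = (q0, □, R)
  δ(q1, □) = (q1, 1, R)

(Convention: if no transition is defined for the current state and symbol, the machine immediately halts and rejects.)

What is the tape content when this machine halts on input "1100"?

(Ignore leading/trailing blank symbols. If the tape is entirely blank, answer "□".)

Execution trace:
Initial: [q0]1100
Step 1: δ(q0, 1) = (q0, □, R) → □[q0]100
Step 2: δ(q0, 1) = (q0, □, R) → □□[q0]00
Step 3: δ(q0, 0) = (qR, 0, R) → □□0[qR]0

The machine reaches the reject state qR and halts.

Final tape (ignoring leading/trailing blanks): 00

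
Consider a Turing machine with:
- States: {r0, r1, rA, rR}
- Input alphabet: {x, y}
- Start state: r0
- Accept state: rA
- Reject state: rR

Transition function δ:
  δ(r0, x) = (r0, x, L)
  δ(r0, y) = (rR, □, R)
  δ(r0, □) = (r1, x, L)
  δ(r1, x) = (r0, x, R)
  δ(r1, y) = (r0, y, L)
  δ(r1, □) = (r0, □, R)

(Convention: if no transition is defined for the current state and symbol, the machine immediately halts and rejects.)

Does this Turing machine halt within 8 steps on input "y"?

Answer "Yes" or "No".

Execution trace:
Initial: [r0]y
Step 1: δ(r0, y) = (rR, □, R) → □[rR]□

The machine reaches the reject state rR and halts.
The machine halted after 1 step (within the 8-step bound).

Answer: Yes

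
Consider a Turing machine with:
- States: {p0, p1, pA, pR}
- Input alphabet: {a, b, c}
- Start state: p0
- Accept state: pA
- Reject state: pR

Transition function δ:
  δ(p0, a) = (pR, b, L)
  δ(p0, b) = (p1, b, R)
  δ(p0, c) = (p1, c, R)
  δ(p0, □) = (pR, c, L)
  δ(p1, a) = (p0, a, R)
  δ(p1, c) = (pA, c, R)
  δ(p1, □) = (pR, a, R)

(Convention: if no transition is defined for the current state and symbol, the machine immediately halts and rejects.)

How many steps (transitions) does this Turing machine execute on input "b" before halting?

Execution trace:
Initial: [p0]b
Step 1: δ(p0, b) = (p1, b, R) → b[p1]□
Step 2: δ(p1, □) = (pR, a, R) → ba[pR]□

The machine reaches the reject state pR and halts.

The machine executed 2 steps before halting.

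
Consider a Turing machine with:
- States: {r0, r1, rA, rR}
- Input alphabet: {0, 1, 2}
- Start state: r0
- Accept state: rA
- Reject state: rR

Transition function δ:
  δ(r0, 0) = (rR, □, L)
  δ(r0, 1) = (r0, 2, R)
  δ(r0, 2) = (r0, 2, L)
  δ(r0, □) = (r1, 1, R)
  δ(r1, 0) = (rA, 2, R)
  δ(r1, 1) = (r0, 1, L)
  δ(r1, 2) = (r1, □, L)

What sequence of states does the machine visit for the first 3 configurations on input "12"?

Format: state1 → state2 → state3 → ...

Execution trace:
Initial: [r0]12
Step 1: δ(r0, 1) = (r0, 2, R) → 2[r0]2
Step 2: δ(r0, 2) = (r0, 2, L) → [r0]22

State sequence: r0 → r0 → r0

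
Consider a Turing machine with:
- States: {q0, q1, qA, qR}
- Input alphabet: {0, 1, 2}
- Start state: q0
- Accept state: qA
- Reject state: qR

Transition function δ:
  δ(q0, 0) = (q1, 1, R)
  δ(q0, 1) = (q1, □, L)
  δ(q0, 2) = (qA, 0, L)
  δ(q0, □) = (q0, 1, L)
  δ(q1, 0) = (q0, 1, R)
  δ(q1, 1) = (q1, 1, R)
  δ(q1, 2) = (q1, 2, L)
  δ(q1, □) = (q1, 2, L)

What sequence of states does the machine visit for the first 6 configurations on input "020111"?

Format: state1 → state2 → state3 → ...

Execution trace:
Initial: [q0]020111
Step 1: δ(q0, 0) = (q1, 1, R) → 1[q1]20111
Step 2: δ(q1, 2) = (q1, 2, L) → [q1]120111
Step 3: δ(q1, 1) = (q1, 1, R) → 1[q1]20111
Step 4: δ(q1, 2) = (q1, 2, L) → [q1]120111
Step 5: δ(q1, 1) = (q1, 1, R) → 1[q1]20111

State sequence: q0 → q1 → q1 → q1 → q1 → q1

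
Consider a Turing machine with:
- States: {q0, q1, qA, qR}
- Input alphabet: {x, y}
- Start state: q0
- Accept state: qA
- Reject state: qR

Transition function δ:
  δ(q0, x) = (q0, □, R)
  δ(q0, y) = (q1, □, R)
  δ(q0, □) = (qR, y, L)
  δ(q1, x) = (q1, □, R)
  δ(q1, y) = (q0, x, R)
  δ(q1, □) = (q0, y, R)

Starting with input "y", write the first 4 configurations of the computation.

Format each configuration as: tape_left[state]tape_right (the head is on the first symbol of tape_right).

Transitions applied:
Step 1: δ(q0, y) = (q1, □, R)
Step 2: δ(q1, □) = (q0, y, R)
Step 3: δ(q0, □) = (qR, y, L)

The first 4 configurations are:
[q0]y ⊢ □[q1]□ ⊢ □y[q0]□ ⊢ □[qR]yy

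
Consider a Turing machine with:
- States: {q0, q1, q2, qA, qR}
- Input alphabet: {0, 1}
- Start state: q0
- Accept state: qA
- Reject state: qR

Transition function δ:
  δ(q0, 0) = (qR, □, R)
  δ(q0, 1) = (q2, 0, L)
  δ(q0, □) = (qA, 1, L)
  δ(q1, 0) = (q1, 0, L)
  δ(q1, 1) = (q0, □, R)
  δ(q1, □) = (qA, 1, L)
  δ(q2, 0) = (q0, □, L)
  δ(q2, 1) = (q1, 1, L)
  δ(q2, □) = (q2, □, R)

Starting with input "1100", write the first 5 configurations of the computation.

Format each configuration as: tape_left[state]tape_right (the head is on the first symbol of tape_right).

Transitions applied:
Step 1: δ(q0, 1) = (q2, 0, L)
Step 2: δ(q2, □) = (q2, □, R)
Step 3: δ(q2, 0) = (q0, □, L)
Step 4: δ(q0, □) = (qA, 1, L)

The first 5 configurations are:
[q0]1100 ⊢ [q2]□0100 ⊢ □[q2]0100 ⊢ [q0]□□100 ⊢ [qA]□1□100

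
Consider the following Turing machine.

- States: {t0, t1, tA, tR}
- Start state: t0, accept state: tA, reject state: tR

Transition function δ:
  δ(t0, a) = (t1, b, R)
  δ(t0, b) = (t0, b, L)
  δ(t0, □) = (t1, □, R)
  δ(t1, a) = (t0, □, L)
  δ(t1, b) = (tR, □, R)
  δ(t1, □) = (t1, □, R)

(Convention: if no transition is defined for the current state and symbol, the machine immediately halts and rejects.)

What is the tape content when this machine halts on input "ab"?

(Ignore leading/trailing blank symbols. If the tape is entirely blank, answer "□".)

Execution trace:
Initial: [t0]ab
Step 1: δ(t0, a) = (t1, b, R) → b[t1]b
Step 2: δ(t1, b) = (tR, □, R) → b□[tR]□

The machine reaches the reject state tR and halts.

Final tape (ignoring leading/trailing blanks): b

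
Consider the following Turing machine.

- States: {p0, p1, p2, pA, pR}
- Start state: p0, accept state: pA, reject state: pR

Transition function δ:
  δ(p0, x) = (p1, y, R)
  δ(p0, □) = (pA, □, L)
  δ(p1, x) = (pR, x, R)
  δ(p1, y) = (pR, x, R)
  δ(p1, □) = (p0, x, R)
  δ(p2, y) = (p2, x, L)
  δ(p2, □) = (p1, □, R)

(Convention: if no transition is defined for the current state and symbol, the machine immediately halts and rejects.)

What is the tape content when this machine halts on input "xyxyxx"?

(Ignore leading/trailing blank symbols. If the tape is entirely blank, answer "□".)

Execution trace:
Initial: [p0]xyxyxx
Step 1: δ(p0, x) = (p1, y, R) → y[p1]yxyxx
Step 2: δ(p1, y) = (pR, x, R) → yx[pR]xyxx

The machine reaches the reject state pR and halts.

Final tape (ignoring leading/trailing blanks): yxxyxx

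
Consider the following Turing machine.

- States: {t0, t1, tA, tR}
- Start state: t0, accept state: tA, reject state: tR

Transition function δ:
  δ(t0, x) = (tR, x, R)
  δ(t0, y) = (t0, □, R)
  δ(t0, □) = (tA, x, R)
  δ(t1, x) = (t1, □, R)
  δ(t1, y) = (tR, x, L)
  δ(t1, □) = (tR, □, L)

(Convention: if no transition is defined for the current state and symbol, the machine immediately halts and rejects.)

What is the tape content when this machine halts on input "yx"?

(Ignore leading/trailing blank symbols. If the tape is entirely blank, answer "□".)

Execution trace:
Initial: [t0]yx
Step 1: δ(t0, y) = (t0, □, R) → □[t0]x
Step 2: δ(t0, x) = (tR, x, R) → □x[tR]□

The machine reaches the reject state tR and halts.

Final tape (ignoring leading/trailing blanks): x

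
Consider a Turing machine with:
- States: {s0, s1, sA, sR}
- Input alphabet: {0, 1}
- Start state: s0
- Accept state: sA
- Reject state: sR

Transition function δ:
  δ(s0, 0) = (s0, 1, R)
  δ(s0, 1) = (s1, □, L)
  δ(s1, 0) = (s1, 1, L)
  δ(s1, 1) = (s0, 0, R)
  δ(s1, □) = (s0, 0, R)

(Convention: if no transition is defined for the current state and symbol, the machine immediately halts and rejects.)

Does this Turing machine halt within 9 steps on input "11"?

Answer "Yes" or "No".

Execution trace:
Initial: [s0]11
Step 1: δ(s0, 1) = (s1, □, L) → [s1]□□1
Step 2: δ(s1, □) = (s0, 0, R) → 0[s0]□1

No transition is defined for δ(s0, □). By convention the machine halts and rejects.
The machine halted after 2 steps (within the 9-step bound).

Answer: Yes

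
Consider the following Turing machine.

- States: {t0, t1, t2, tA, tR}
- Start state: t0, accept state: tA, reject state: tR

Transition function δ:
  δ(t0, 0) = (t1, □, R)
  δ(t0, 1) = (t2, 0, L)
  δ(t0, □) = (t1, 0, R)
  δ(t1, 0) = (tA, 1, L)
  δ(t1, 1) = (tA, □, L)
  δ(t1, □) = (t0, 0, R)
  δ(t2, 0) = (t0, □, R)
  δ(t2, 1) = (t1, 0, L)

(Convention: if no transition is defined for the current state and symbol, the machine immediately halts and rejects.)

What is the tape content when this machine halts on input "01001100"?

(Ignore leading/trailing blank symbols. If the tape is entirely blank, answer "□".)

Execution trace:
Initial: [t0]01001100
Step 1: δ(t0, 0) = (t1, □, R) → □[t1]1001100
Step 2: δ(t1, 1) = (tA, □, L) → [tA]□□001100

The machine reaches the accept state tA and halts.

Final tape (ignoring leading/trailing blanks): 001100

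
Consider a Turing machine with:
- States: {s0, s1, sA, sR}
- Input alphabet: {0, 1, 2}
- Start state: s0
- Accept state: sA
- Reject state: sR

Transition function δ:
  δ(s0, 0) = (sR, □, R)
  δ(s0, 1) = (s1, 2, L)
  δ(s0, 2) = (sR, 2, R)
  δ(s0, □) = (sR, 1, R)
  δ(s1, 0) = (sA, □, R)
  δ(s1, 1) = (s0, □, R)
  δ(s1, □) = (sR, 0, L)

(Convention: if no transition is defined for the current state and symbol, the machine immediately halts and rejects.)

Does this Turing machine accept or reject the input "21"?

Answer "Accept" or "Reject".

Execution trace:
Initial: [s0]21
Step 1: δ(s0, 2) = (sR, 2, R) → 2[sR]1

The machine reaches the reject state sR and halts.

Answer: Reject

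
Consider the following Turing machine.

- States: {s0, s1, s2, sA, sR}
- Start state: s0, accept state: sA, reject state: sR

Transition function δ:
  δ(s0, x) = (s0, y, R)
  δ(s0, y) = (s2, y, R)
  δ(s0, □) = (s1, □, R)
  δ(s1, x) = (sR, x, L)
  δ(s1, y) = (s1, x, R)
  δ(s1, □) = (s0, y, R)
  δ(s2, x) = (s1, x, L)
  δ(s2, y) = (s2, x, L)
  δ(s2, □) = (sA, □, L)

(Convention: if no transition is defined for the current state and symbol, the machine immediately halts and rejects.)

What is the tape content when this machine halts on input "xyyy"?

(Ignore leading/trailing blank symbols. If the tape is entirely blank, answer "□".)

Execution trace:
Initial: [s0]xyyy
Step 1: δ(s0, x) = (s0, y, R) → y[s0]yyy
Step 2: δ(s0, y) = (s2, y, R) → yy[s2]yy
Step 3: δ(s2, y) = (s2, x, L) → y[s2]yxy
Step 4: δ(s2, y) = (s2, x, L) → [s2]yxxy
Step 5: δ(s2, y) = (s2, x, L) → [s2]□xxxy
Step 6: δ(s2, □) = (sA, □, L) → [sA]□□xxxy

The machine reaches the accept state sA and halts.

Final tape (ignoring leading/trailing blanks): xxxy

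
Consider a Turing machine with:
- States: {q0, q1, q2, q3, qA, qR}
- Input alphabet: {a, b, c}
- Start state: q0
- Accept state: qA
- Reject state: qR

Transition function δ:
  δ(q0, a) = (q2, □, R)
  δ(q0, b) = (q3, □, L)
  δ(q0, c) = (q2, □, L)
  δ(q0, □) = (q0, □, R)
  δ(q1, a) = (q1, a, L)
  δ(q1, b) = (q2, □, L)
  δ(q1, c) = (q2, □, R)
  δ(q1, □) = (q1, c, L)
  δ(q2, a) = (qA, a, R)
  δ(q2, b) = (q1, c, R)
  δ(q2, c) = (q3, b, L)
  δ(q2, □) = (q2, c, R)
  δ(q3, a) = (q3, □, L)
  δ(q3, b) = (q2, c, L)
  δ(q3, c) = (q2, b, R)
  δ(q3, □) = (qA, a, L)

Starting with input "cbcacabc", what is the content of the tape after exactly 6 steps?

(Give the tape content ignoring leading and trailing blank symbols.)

Execution trace:
Initial: [q0]cbcacabc
Step 1: δ(q0, c) = (q2, □, L) → [q2]□□bcacabc
Step 2: δ(q2, □) = (q2, c, R) → c[q2]□bcacabc
Step 3: δ(q2, □) = (q2, c, R) → cc[q2]bcacabc
Step 4: δ(q2, b) = (q1, c, R) → ccc[q1]cacabc
Step 5: δ(q1, c) = (q2, □, R) → ccc□[q2]acabc
Step 6: δ(q2, a) = (qA, a, R) → ccc□a[qA]cabc

The machine reaches the accept state qA and halts.

After 6 steps, the tape (ignoring leading/trailing blanks) is: ccc□acabc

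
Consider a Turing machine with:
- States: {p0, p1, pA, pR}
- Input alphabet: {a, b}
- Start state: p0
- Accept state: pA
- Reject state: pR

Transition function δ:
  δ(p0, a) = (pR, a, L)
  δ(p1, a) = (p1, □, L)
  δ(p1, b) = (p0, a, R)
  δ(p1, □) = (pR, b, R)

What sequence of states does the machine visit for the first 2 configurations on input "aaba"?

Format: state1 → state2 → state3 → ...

Execution trace:
Initial: [p0]aaba
Step 1: δ(p0, a) = (pR, a, L) → [pR]□aaba

The machine reaches the reject state pR and halts.

State sequence: p0 → pR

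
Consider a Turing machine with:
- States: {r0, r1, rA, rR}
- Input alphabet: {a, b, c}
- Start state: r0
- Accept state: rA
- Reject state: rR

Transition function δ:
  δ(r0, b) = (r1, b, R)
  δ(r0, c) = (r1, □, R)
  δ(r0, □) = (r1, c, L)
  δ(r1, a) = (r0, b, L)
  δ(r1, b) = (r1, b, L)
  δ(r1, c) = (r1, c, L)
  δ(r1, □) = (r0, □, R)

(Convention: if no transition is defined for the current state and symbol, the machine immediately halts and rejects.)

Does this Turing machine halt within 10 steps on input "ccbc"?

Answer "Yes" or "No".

Execution trace:
Initial: [r0]ccbc
Step 1: δ(r0, c) = (r1, □, R) → □[r1]cbc
Step 2: δ(r1, c) = (r1, c, L) → [r1]□cbc
Step 3: δ(r1, □) = (r0, □, R) → □[r0]cbc
Step 4: δ(r0, c) = (r1, □, R) → □□[r1]bc
Step 5: δ(r1, b) = (r1, b, L) → □[r1]□bc
Step 6: δ(r1, □) = (r0, □, R) → □□[r0]bc
Step 7: δ(r0, b) = (r1, b, R) → □□b[r1]c
Step 8: δ(r1, c) = (r1, c, L) → □□[r1]bc
Step 9: δ(r1, b) = (r1, b, L) → □[r1]□bc
Step 10: δ(r1, □) = (r0, □, R) → □□[r0]bc

The machine has not reached a halting state after 10 steps.
The machine did not halt within the 10-step bound.

Answer: No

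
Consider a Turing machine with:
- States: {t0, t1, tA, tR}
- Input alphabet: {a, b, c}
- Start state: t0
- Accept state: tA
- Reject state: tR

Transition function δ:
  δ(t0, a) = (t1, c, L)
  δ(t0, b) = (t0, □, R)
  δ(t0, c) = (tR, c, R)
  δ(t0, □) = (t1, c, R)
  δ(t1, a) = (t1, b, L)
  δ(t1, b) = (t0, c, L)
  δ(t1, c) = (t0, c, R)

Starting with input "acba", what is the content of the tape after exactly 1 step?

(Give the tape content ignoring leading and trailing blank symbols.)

Execution trace:
Initial: [t0]acba
Step 1: δ(t0, a) = (t1, c, L) → [t1]□ccba

No transition is defined for δ(t1, □). By convention the machine halts and rejects.

After 1 step, the tape (ignoring leading/trailing blanks) is: ccba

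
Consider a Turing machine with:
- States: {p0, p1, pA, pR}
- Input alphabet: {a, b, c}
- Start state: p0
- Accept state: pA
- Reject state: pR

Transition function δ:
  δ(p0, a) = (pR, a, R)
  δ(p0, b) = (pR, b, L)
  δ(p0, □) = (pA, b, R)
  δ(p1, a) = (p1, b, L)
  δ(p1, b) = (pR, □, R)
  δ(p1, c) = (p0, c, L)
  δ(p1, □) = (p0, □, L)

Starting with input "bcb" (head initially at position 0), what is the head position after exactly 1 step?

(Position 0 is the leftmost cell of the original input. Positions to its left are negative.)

Execution trace (head position shown):
Step 0: [p0]bcb  (head at position 0)
Step 1: move left → [pR]□bcb  (head at position -1)

After 1 step, the head is at position -1.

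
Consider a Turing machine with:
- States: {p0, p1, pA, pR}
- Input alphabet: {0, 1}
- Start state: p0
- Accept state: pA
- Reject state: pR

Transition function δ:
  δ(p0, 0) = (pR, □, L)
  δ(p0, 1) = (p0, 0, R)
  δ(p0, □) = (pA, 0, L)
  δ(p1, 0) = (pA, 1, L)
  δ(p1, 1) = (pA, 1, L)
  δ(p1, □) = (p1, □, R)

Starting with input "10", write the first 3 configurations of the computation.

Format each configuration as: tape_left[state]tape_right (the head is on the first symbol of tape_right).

Transitions applied:
Step 1: δ(p0, 1) = (p0, 0, R)
Step 2: δ(p0, 0) = (pR, □, L)

The first 3 configurations are:
[p0]10 ⊢ 0[p0]0 ⊢ [pR]0□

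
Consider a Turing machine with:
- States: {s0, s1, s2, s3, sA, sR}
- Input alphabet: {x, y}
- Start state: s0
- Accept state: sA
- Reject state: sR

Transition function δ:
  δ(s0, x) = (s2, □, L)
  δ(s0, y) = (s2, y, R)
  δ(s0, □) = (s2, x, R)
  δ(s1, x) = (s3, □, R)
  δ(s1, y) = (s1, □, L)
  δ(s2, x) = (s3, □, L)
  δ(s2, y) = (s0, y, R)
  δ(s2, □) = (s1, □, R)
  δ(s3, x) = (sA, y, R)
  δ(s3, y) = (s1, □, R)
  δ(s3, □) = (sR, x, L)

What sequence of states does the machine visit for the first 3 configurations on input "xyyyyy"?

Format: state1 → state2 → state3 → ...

Execution trace:
Initial: [s0]xyyyyy
Step 1: δ(s0, x) = (s2, □, L) → [s2]□□yyyyy
Step 2: δ(s2, □) = (s1, □, R) → □[s1]□yyyyy

No transition is defined for δ(s1, □). By convention the machine halts and rejects.

State sequence: s0 → s2 → s1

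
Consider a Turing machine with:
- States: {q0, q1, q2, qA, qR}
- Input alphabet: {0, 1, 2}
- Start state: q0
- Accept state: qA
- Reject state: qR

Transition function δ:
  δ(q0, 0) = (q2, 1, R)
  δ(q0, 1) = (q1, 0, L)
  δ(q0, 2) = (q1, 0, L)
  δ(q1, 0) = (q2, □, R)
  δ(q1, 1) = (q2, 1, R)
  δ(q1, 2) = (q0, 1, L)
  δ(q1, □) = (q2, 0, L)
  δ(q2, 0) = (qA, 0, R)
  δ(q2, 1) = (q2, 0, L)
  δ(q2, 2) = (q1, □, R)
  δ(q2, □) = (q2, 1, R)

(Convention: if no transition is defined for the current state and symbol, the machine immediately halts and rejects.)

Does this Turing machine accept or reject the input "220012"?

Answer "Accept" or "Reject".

Execution trace:
Initial: [q0]220012
Step 1: δ(q0, 2) = (q1, 0, L) → [q1]□020012
Step 2: δ(q1, □) = (q2, 0, L) → [q2]□0020012
Step 3: δ(q2, □) = (q2, 1, R) → 1[q2]0020012
Step 4: δ(q2, 0) = (qA, 0, R) → 10[qA]020012

The machine reaches the accept state qA and halts.

Answer: Accept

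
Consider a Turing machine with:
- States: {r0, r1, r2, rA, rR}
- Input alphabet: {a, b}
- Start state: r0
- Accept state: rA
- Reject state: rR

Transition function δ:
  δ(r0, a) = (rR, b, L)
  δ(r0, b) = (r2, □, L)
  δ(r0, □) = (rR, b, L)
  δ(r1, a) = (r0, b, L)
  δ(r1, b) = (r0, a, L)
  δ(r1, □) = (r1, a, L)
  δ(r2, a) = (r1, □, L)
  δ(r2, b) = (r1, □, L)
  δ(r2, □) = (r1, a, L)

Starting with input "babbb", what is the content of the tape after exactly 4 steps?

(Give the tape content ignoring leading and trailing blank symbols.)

Execution trace:
Initial: [r0]babbb
Step 1: δ(r0, b) = (r2, □, L) → [r2]□□abbb
Step 2: δ(r2, □) = (r1, a, L) → [r1]□a□abbb
Step 3: δ(r1, □) = (r1, a, L) → [r1]□aa□abbb
Step 4: δ(r1, □) = (r1, a, L) → [r1]□aaa□abbb

After 4 steps, the tape (ignoring leading/trailing blanks) is: aaa□abbb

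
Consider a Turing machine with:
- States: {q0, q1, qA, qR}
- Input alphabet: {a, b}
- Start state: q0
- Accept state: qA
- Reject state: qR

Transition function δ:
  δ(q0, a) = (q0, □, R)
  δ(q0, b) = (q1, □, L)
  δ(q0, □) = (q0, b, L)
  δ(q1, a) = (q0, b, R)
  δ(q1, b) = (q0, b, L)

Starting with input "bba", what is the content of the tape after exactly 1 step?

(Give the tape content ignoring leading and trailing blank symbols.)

Execution trace:
Initial: [q0]bba
Step 1: δ(q0, b) = (q1, □, L) → [q1]□□ba

No transition is defined for δ(q1, □). By convention the machine halts and rejects.

After 1 step, the tape (ignoring leading/trailing blanks) is: ba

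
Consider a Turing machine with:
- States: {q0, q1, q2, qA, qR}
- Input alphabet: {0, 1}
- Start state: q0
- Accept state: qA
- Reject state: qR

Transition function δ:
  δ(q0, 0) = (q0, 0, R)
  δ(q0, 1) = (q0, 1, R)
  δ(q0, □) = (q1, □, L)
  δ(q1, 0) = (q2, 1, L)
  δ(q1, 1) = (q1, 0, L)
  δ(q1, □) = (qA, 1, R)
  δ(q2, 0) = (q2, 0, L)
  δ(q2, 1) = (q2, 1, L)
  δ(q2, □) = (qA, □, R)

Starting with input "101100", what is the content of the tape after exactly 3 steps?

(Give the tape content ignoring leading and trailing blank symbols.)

Execution trace:
Initial: [q0]101100
Step 1: δ(q0, 1) = (q0, 1, R) → 1[q0]01100
Step 2: δ(q0, 0) = (q0, 0, R) → 10[q0]1100
Step 3: δ(q0, 1) = (q0, 1, R) → 101[q0]100

After 3 steps, the tape (ignoring leading/trailing blanks) is: 101100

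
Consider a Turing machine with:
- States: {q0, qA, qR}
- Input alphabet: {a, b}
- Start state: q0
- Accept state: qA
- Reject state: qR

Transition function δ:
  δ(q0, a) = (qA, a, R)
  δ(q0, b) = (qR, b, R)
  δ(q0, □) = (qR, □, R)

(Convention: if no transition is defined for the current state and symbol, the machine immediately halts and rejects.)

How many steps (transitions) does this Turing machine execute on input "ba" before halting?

Execution trace:
Initial: [q0]ba
Step 1: δ(q0, b) = (qR, b, R) → b[qR]a

The machine reaches the reject state qR and halts.

The machine executed 1 step before halting.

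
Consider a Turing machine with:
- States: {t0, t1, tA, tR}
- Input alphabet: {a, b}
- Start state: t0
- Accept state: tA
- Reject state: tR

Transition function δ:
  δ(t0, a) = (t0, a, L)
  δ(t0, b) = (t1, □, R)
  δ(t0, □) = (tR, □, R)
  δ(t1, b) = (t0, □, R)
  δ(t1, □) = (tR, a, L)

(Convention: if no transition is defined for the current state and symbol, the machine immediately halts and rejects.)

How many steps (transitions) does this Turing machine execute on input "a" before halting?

Execution trace:
Initial: [t0]a
Step 1: δ(t0, a) = (t0, a, L) → [t0]□a
Step 2: δ(t0, □) = (tR, □, R) → □[tR]a

The machine reaches the reject state tR and halts.

The machine executed 2 steps before halting.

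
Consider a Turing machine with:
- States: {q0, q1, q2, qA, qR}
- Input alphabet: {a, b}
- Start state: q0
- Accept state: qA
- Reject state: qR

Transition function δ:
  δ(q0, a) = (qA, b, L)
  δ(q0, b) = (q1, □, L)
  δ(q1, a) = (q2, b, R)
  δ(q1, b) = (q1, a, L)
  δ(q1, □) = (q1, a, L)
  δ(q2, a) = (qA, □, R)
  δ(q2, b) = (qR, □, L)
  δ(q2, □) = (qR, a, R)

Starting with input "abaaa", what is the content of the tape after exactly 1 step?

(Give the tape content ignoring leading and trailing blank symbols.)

Execution trace:
Initial: [q0]abaaa
Step 1: δ(q0, a) = (qA, b, L) → [qA]□bbaaa

The machine reaches the accept state qA and halts.

After 1 step, the tape (ignoring leading/trailing blanks) is: bbaaa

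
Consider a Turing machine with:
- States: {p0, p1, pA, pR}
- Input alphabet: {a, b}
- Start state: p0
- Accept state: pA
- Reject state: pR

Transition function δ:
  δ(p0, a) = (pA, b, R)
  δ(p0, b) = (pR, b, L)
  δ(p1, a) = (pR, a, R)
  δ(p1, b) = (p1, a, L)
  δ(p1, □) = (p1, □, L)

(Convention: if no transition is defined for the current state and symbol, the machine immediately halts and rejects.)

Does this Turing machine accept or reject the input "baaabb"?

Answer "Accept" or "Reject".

Execution trace:
Initial: [p0]baaabb
Step 1: δ(p0, b) = (pR, b, L) → [pR]□baaabb

The machine reaches the reject state pR and halts.

Answer: Reject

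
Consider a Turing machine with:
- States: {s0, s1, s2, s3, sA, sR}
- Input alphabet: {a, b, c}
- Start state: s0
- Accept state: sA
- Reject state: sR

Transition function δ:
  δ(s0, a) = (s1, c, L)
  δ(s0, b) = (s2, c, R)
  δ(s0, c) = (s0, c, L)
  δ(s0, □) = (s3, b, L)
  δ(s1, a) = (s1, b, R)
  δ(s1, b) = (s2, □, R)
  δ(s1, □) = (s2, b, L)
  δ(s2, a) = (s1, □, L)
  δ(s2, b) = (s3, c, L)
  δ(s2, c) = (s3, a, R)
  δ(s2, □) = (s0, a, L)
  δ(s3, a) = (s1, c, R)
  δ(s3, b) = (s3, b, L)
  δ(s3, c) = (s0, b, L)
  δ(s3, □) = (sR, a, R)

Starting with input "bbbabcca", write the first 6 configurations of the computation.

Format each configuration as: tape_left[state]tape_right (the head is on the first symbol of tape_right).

Transitions applied:
Step 1: δ(s0, b) = (s2, c, R)
Step 2: δ(s2, b) = (s3, c, L)
Step 3: δ(s3, c) = (s0, b, L)
Step 4: δ(s0, □) = (s3, b, L)
Step 5: δ(s3, □) = (sR, a, R)

The first 6 configurations are:
[s0]bbbabcca ⊢ c[s2]bbabcca ⊢ [s3]ccbabcca ⊢ [s0]□bcbabcca ⊢ [s3]□bbcbabcca ⊢ a[sR]bbcbabcca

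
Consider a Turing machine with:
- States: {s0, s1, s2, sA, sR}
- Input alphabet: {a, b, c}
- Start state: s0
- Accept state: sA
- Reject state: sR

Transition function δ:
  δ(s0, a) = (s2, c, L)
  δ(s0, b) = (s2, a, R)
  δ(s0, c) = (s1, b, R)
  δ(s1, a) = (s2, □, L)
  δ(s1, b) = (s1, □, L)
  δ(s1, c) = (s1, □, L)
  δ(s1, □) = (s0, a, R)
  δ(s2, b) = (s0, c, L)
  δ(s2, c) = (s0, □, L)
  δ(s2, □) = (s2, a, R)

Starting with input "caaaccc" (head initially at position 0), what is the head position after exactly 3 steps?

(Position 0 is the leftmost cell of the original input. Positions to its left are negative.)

Execution trace (head position shown):
Step 0: [s0]caaaccc  (head at position 0)
Step 1: move right → b[s1]aaaccc  (head at position 1)
Step 2: move left → [s2]b□aaccc  (head at position 0)
Step 3: move left → [s0]□c□aaccc  (head at position -1)

After 3 steps, the head is at position -1.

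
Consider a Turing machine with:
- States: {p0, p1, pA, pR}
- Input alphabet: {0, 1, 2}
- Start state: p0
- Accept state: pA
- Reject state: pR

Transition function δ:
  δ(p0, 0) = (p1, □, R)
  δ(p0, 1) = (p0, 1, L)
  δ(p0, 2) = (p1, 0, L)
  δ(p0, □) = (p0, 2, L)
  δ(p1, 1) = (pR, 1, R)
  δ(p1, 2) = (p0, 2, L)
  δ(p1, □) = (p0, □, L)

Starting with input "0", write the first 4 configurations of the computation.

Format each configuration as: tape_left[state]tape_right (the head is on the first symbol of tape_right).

Transitions applied:
Step 1: δ(p0, 0) = (p1, □, R)
Step 2: δ(p1, □) = (p0, □, L)
Step 3: δ(p0, □) = (p0, 2, L)

The first 4 configurations are:
[p0]0 ⊢ □[p1]□ ⊢ [p0]□□ ⊢ [p0]□2□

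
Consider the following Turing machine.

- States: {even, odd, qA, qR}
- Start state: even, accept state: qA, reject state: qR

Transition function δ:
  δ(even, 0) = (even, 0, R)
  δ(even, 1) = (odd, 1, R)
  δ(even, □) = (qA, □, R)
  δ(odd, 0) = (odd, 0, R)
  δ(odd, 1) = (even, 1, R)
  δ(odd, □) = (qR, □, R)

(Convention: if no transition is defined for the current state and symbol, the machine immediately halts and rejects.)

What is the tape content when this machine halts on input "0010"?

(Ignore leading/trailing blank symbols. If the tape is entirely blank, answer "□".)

Execution trace:
Initial: [even]0010
Step 1: δ(even, 0) = (even, 0, R) → 0[even]010
Step 2: δ(even, 0) = (even, 0, R) → 00[even]10
Step 3: δ(even, 1) = (odd, 1, R) → 001[odd]0
Step 4: δ(odd, 0) = (odd, 0, R) → 0010[odd]□
Step 5: δ(odd, □) = (qR, □, R) → 0010□[qR]□

The machine reaches the reject state qR and halts.

Final tape (ignoring leading/trailing blanks): 0010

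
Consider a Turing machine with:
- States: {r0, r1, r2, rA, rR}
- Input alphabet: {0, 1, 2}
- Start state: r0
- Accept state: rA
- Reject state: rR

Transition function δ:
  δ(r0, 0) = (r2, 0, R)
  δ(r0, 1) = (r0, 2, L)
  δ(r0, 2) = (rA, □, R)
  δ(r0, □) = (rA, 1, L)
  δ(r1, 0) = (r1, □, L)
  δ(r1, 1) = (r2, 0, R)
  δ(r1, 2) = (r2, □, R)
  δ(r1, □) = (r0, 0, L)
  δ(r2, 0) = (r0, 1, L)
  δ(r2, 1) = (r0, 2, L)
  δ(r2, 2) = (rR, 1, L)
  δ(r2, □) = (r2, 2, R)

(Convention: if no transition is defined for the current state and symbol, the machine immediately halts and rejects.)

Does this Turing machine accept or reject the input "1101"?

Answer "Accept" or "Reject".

Execution trace:
Initial: [r0]1101
Step 1: δ(r0, 1) = (r0, 2, L) → [r0]□2101
Step 2: δ(r0, □) = (rA, 1, L) → [rA]□12101

The machine reaches the accept state rA and halts.

Answer: Accept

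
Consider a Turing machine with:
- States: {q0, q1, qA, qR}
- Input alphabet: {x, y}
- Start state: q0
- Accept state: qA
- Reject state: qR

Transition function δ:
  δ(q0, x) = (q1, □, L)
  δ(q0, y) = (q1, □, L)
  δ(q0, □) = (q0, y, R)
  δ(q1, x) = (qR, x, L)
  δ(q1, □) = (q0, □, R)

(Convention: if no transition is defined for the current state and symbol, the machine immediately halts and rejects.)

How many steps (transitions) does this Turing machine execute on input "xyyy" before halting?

Execution trace:
Initial: [q0]xyyy
Step 1: δ(q0, x) = (q1, □, L) → [q1]□□yyy
Step 2: δ(q1, □) = (q0, □, R) → □[q0]□yyy
Step 3: δ(q0, □) = (q0, y, R) → □y[q0]yyy
Step 4: δ(q0, y) = (q1, □, L) → □[q1]y□yy

No transition is defined for δ(q1, y). By convention the machine halts and rejects.

The machine executed 4 steps before halting.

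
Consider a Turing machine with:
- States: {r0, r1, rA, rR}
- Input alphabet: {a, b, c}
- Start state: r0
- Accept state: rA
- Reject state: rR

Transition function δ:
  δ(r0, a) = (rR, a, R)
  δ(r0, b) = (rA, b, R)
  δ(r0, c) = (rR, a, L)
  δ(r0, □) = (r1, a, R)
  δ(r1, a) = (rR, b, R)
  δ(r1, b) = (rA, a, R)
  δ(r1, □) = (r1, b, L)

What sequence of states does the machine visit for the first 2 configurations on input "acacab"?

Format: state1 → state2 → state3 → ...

Execution trace:
Initial: [r0]acacab
Step 1: δ(r0, a) = (rR, a, R) → a[rR]cacab

The machine reaches the reject state rR and halts.

State sequence: r0 → rR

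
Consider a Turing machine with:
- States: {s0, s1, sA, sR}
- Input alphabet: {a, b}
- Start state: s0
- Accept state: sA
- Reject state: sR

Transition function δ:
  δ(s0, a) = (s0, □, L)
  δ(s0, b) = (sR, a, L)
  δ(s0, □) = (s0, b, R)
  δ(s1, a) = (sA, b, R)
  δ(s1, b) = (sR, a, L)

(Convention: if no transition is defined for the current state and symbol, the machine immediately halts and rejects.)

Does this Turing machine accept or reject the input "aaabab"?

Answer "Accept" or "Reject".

Execution trace:
Initial: [s0]aaabab
Step 1: δ(s0, a) = (s0, □, L) → [s0]□□aabab
Step 2: δ(s0, □) = (s0, b, R) → b[s0]□aabab
Step 3: δ(s0, □) = (s0, b, R) → bb[s0]aabab
Step 4: δ(s0, a) = (s0, □, L) → b[s0]b□abab
Step 5: δ(s0, b) = (sR, a, L) → [sR]ba□abab

The machine reaches the reject state sR and halts.

Answer: Reject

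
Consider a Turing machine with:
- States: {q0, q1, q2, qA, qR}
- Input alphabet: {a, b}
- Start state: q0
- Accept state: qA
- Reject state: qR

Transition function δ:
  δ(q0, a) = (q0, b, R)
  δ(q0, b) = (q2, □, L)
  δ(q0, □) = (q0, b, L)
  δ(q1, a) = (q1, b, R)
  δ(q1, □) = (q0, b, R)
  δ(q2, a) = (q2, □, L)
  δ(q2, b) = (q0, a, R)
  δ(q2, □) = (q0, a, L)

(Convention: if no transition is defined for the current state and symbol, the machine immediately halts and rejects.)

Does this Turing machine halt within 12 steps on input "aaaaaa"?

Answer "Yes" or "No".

Execution trace:
Initial: [q0]aaaaaa
Step 1: δ(q0, a) = (q0, b, R) → b[q0]aaaaa
Step 2: δ(q0, a) = (q0, b, R) → bb[q0]aaaa
Step 3: δ(q0, a) = (q0, b, R) → bbb[q0]aaa
Step 4: δ(q0, a) = (q0, b, R) → bbbb[q0]aa
Step 5: δ(q0, a) = (q0, b, R) → bbbbb[q0]a
Step 6: δ(q0, a) = (q0, b, R) → bbbbbb[q0]□
Step 7: δ(q0, □) = (q0, b, L) → bbbbb[q0]bb
Step 8: δ(q0, b) = (q2, □, L) → bbbb[q2]b□b
Step 9: δ(q2, b) = (q0, a, R) → bbbba[q0]□b
Step 10: δ(q0, □) = (q0, b, L) → bbbb[q0]abb
Step 11: δ(q0, a) = (q0, b, R) → bbbbb[q0]bb
Step 12: δ(q0, b) = (q2, □, L) → bbbb[q2]b□b

The machine has not reached a halting state after 12 steps.
The machine did not halt within the 12-step bound.

Answer: No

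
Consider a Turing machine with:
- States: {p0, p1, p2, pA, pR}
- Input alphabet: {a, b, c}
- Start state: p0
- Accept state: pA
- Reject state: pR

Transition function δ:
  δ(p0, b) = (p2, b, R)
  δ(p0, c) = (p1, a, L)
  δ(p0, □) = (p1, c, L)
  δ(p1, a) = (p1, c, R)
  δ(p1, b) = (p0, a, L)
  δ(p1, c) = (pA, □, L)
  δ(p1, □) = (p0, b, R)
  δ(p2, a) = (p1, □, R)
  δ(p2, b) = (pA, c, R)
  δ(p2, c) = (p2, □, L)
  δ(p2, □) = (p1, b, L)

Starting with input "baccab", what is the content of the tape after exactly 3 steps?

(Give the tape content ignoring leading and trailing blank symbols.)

Execution trace:
Initial: [p0]baccab
Step 1: δ(p0, b) = (p2, b, R) → b[p2]accab
Step 2: δ(p2, a) = (p1, □, R) → b□[p1]ccab
Step 3: δ(p1, c) = (pA, □, L) → b[pA]□□cab

The machine reaches the accept state pA and halts.

After 3 steps, the tape (ignoring leading/trailing blanks) is: b□□cab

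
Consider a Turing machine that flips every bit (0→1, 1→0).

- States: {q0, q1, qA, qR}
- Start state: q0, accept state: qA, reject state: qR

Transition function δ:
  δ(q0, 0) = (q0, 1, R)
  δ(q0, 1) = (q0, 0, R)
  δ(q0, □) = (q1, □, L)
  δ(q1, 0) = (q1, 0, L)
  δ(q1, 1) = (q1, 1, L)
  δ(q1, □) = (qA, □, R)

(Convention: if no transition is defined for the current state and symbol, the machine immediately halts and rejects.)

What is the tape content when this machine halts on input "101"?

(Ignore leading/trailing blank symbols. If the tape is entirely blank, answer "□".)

Execution trace:
Initial: [q0]101
Step 1: δ(q0, 1) = (q0, 0, R) → 0[q0]01
Step 2: δ(q0, 0) = (q0, 1, R) → 01[q0]1
Step 3: δ(q0, 1) = (q0, 0, R) → 010[q0]□
Step 4: δ(q0, □) = (q1, □, L) → 01[q1]0□
Step 5: δ(q1, 0) = (q1, 0, L) → 0[q1]10□
Step 6: δ(q1, 1) = (q1, 1, L) → [q1]010□
Step 7: δ(q1, 0) = (q1, 0, L) → [q1]□010□
Step 8: δ(q1, □) = (qA, □, R) → □[qA]010□

The machine reaches the accept state qA and halts.

Final tape (ignoring leading/trailing blanks): 010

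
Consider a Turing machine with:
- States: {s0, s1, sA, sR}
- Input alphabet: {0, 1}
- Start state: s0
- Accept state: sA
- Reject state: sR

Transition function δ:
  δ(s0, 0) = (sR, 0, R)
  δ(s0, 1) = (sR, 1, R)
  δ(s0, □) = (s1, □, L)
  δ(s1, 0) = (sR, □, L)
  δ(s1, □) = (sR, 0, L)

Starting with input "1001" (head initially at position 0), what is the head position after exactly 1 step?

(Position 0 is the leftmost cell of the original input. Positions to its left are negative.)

Execution trace (head position shown):
Step 0: [s0]1001  (head at position 0)
Step 1: move right → 1[sR]001  (head at position 1)

After 1 step, the head is at position 1.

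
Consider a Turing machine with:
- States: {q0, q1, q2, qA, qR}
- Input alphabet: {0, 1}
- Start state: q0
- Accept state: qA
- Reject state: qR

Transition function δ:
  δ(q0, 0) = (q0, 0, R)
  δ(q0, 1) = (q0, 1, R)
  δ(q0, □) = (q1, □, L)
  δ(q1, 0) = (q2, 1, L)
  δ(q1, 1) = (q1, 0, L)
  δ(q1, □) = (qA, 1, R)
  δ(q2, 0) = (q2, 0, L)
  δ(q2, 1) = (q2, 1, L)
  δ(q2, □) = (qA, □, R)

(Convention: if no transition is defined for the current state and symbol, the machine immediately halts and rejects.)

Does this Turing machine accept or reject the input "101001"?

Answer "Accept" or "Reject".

Execution trace:
Initial: [q0]101001
Step 1: δ(q0, 1) = (q0, 1, R) → 1[q0]01001
Step 2: δ(q0, 0) = (q0, 0, R) → 10[q0]1001
Step 3: δ(q0, 1) = (q0, 1, R) → 101[q0]001
Step 4: δ(q0, 0) = (q0, 0, R) → 1010[q0]01
Step 5: δ(q0, 0) = (q0, 0, R) → 10100[q0]1
Step 6: δ(q0, 1) = (q0, 1, R) → 101001[q0]□
Step 7: δ(q0, □) = (q1, □, L) → 10100[q1]1□
Step 8: δ(q1, 1) = (q1, 0, L) → 1010[q1]00□
Step 9: δ(q1, 0) = (q2, 1, L) → 101[q2]010□
Step 10: δ(q2, 0) = (q2, 0, L) → 10[q2]1010□
Step 11: δ(q2, 1) = (q2, 1, L) → 1[q2]01010□
Step 12: δ(q2, 0) = (q2, 0, L) → [q2]101010□
Step 13: δ(q2, 1) = (q2, 1, L) → [q2]□101010□
Step 14: δ(q2, □) = (qA, □, R) → □[qA]101010□

The machine reaches the accept state qA and halts.

Answer: Accept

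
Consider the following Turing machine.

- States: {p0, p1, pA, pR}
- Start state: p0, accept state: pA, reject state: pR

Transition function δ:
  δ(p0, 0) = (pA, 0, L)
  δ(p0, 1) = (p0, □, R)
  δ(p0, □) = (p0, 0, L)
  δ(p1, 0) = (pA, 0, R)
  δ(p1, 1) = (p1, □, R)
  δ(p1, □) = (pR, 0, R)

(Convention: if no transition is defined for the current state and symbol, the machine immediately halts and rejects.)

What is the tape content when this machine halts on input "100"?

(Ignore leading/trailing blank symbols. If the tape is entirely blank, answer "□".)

Execution trace:
Initial: [p0]100
Step 1: δ(p0, 1) = (p0, □, R) → □[p0]00
Step 2: δ(p0, 0) = (pA, 0, L) → [pA]□00

The machine reaches the accept state pA and halts.

Final tape (ignoring leading/trailing blanks): 00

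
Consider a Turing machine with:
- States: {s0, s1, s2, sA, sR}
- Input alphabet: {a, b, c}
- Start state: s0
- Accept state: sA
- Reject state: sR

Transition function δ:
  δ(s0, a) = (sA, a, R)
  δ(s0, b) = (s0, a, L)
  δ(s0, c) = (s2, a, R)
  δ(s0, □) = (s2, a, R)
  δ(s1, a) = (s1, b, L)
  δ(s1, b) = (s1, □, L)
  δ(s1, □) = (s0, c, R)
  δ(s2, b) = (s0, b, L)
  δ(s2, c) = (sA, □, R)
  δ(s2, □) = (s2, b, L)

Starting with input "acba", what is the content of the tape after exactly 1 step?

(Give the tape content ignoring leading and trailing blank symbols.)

Execution trace:
Initial: [s0]acba
Step 1: δ(s0, a) = (sA, a, R) → a[sA]cba

The machine reaches the accept state sA and halts.

After 1 step, the tape (ignoring leading/trailing blanks) is: acba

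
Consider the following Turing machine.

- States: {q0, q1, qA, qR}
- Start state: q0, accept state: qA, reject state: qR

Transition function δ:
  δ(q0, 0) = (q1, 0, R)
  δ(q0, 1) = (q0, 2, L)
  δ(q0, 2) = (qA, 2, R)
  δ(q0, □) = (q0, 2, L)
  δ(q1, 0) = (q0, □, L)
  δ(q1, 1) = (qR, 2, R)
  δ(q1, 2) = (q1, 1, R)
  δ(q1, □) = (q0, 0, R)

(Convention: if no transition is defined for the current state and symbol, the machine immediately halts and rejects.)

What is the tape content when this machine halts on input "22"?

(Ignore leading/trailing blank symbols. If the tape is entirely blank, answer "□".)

Execution trace:
Initial: [q0]22
Step 1: δ(q0, 2) = (qA, 2, R) → 2[qA]2

The machine reaches the accept state qA and halts.

Final tape (ignoring leading/trailing blanks): 22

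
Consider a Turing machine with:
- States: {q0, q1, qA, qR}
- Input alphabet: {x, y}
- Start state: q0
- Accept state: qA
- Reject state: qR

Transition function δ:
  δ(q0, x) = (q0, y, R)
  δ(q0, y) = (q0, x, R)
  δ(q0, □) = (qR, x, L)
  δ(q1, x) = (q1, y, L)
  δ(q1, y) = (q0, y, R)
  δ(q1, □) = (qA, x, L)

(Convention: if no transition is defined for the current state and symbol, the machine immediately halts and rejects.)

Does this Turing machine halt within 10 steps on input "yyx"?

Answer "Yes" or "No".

Execution trace:
Initial: [q0]yyx
Step 1: δ(q0, y) = (q0, x, R) → x[q0]yx
Step 2: δ(q0, y) = (q0, x, R) → xx[q0]x
Step 3: δ(q0, x) = (q0, y, R) → xxy[q0]□
Step 4: δ(q0, □) = (qR, x, L) → xx[qR]yx

The machine reaches the reject state qR and halts.
The machine halted after 4 steps (within the 10-step bound).

Answer: Yes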